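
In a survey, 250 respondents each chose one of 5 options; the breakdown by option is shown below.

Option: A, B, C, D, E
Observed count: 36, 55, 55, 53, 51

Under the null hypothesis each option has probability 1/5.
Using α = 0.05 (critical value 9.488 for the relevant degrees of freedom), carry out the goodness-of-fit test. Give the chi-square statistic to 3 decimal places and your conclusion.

Under H₀ each category has probability 1/5, so each expected count is 250/5 = 50.
A: (36 − 50)²/50 = 196/50 = 3.9200
B: (55 − 50)²/50 = 25/50 = 0.5000
C: (55 − 50)²/50 = 25/50 = 0.5000
D: (53 − 50)²/50 = 9/50 = 0.1800
E: (51 − 50)²/50 = 1/50 = 0.0200
Sum = 5.120
df = 4. Since 5.120 < 9.488, we do not reject H₀.

5.120; do not reject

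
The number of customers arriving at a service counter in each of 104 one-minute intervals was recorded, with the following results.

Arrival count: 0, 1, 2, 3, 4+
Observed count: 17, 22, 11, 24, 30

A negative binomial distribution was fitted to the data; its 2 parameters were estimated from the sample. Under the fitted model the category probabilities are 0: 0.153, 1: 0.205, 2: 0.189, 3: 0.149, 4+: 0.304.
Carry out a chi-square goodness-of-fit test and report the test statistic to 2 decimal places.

Expected counts E_i = n·p_i: 104×0.153 = 15.912, 104×0.205 = 21.32, 104×0.189 = 19.656, 104×0.149 = 15.496, 104×0.304 = 31.616.
0: (17 − 15.912)²/15.912 = 1.183744/15.912 = 0.074
1: (22 − 21.32)²/21.32 = 0.4624/21.32 = 0.022
2: (11 − 19.656)²/19.656 = 74.926336/19.656 = 3.812
3: (24 − 15.496)²/15.496 = 72.318016/15.496 = 4.667
4+: (30 − 31.616)²/31.616 = 2.611456/31.616 = 0.083
Sum = 8.66

8.66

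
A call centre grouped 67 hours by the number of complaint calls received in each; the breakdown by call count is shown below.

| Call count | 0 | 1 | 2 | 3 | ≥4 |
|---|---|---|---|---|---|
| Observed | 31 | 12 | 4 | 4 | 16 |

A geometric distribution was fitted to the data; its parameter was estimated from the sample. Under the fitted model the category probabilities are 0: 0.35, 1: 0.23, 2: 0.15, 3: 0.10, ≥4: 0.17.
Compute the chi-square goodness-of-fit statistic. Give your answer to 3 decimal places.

9.781

Expected counts E_i = n·p_i: 67×0.35 = 23.45, 67×0.23 = 15.41, 67×0.15 = 10.05, 67×0.10 = 6.7, 67×0.17 = 11.39.
0: (31 − 23.45)²/23.45 = 57.0025/23.45 = 2.4308
1: (12 − 15.41)²/15.41 = 11.6281/15.41 = 0.7546
2: (4 − 10.05)²/10.05 = 36.6025/10.05 = 3.6420
3: (4 − 6.7)²/6.7 = 7.29/6.7 = 1.0881
≥4: (16 − 11.39)²/11.39 = 21.2521/11.39 = 1.8659
Sum = 9.781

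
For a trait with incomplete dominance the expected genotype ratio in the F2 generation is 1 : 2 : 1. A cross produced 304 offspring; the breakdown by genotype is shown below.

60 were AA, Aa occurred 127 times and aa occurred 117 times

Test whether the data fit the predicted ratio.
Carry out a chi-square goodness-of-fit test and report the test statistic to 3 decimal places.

29.599

Ratio total = 4. Expected counts: 304×1/4 = 76, 304×2/4 = 152, 304×1/4 = 76.
AA: (60 − 76)²/76 = 256/76 = 3.3684
Aa: (127 − 152)²/152 = 625/152 = 4.1118
aa: (117 − 76)²/76 = 1681/76 = 22.1184
Sum = 29.599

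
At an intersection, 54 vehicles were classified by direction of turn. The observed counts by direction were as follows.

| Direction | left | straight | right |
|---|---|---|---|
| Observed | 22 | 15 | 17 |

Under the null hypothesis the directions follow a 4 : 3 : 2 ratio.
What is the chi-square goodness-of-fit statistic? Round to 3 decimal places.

2.750

Ratio total = 9. Expected counts: 54×4/9 = 24, 54×3/9 = 18, 54×2/9 = 12.
left: (22 − 24)²/24 = 4/24 = 0.1667
straight: (15 − 18)²/18 = 9/18 = 0.5000
right: (17 − 12)²/12 = 25/12 = 2.0833
Sum = 2.750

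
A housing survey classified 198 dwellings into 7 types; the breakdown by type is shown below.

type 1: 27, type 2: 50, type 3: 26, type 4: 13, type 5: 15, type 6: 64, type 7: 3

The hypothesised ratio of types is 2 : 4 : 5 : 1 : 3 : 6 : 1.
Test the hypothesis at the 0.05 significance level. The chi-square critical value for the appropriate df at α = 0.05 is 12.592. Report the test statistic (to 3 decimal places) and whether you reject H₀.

30.930; reject

Ratio total = 22. Expected counts: 198×2/22 = 18, 198×4/22 = 36, 198×5/22 = 45, 198×1/22 = 9, 198×3/22 = 27, 198×6/22 = 54, 198×1/22 = 9.
cat         O        E   (O−E)²/E
type 1     27       18     4.5000
type 2     50       36     5.4444
type 3     26       45     8.0222
type 4     13        9     1.7778
type 5     15       27     5.3333
type 6     64       54     1.8519
type 7      3        9     4.0000
Sum = 30.930
df = 6. Since 30.930 > 12.592, we reject H₀.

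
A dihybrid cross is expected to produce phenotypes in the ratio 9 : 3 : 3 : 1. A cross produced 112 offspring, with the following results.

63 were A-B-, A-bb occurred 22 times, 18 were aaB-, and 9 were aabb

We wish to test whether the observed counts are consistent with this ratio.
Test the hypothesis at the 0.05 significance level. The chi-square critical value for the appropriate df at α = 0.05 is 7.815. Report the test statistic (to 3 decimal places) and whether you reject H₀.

Ratio total = 16. Expected counts: 112×9/16 = 63, 112×3/16 = 21, 112×3/16 = 21, 112×1/16 = 7.
cat         O        E   (O−E)²/E
A-B-       63       63     0.0000
A-bb       22       21     0.0476
aaB-       18       21     0.4286
aabb        9        7     0.5714
Sum = 1.048
df = 3. Since 1.048 < 7.815, we do not reject H₀.

1.048; do not reject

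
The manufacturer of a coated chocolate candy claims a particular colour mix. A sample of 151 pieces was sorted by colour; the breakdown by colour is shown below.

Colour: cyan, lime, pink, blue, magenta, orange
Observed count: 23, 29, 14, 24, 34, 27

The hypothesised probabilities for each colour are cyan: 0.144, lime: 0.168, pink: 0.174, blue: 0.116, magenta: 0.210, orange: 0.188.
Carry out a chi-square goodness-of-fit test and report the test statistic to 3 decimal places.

8.960

Expected counts E_i = n·p_i: 151×0.144 = 21.744, 151×0.168 = 25.368, 151×0.174 = 26.274, 151×0.116 = 17.516, 151×0.210 = 31.71, 151×0.188 = 28.388.
cat          O        E   (O−E)²/E
cyan        23   21.744     0.0726
lime        29   25.368     0.5200
pink        14   26.274     5.7338
blue        24   17.516     2.4002
magenta     34    31.71     0.1654
orange      27   28.388     0.0679
Sum = 8.960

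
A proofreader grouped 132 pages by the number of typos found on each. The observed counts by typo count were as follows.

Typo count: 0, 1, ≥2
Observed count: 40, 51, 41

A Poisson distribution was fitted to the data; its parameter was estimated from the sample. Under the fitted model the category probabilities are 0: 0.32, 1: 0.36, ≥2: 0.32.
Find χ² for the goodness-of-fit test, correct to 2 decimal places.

0.41

Expected counts E_i = n·p_i: 132×0.32 = 42.24, 132×0.36 = 47.52, 132×0.32 = 42.24.
cat         O        E   (O−E)²/E
0          40    42.24      0.119
1          51    47.52      0.255
≥2         41    42.24      0.036
Sum = 0.41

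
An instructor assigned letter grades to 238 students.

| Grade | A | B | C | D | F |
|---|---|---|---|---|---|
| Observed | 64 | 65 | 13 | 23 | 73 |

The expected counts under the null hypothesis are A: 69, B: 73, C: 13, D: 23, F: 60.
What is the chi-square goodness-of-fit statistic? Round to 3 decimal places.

cat         O        E   (O−E)²/E
A          64       69     0.3623
B          65       73     0.8767
C          13       13     0.0000
D          23       23     0.0000
F          73       60     2.8167
Sum = 4.056

4.056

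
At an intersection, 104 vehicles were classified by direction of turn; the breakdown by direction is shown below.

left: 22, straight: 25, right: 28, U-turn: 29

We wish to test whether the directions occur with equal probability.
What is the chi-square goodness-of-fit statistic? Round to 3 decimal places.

Expected count for each of the 4 categories: 104/4 = 26.
χ² = (22−26)²/26 + (25−26)²/26 + (28−26)²/26 + (29−26)²/26
   = 0.6154 + 0.0385 + 0.1538 + 0.3462
Sum = 1.154

1.154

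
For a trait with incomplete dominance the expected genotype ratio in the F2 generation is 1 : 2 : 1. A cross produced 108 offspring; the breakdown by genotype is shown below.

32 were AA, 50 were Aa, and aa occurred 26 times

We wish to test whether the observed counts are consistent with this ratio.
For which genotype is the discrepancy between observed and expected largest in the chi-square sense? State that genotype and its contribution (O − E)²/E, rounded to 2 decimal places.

Ratio total = 4. Expected counts: 108×1/4 = 27, 108×2/4 = 54, 108×1/4 = 27.
AA: (32 − 27)²/27 = 25/27 = 0.926
Aa: (50 − 54)²/54 = 16/54 = 0.296
aa: (26 − 27)²/27 = 1/27 = 0.037
The largest term is for AA: 0.93.

AA, 0.93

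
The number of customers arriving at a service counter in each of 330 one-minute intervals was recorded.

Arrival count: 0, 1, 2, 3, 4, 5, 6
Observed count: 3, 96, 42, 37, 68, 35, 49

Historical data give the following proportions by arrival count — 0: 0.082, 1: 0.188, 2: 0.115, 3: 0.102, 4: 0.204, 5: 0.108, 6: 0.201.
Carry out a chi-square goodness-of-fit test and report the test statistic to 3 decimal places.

45.292

Expected counts E_i = n·p_i: 330×0.082 = 27.06, 330×0.188 = 62.04, 330×0.115 = 37.95, 330×0.102 = 33.66, 330×0.204 = 67.32, 330×0.108 = 35.64, 330×0.201 = 66.33.
cat         O        E   (O−E)²/E
0           3    27.06    21.3926
1          96    62.04    18.5893
2          42    37.95     0.4322
3          37    33.66     0.3314
4          68    67.32     0.0069
5          35    35.64     0.0115
6          49    66.33     4.5278
Sum = 45.292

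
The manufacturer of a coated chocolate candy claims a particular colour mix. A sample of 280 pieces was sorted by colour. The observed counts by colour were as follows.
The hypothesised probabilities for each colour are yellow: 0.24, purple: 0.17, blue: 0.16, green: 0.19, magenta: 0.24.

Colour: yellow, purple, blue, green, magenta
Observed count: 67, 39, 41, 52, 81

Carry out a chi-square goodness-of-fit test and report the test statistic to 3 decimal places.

4.738

Expected counts E_i = n·p_i: 280×0.24 = 67.2, 280×0.17 = 47.6, 280×0.16 = 44.8, 280×0.19 = 53.2, 280×0.24 = 67.2.
cat          O        E   (O−E)²/E
yellow      67     67.2     0.0006
purple      39     47.6     1.5538
blue        41     44.8     0.3223
green       52     53.2     0.0271
magenta     81     67.2     2.8339
Sum = 4.738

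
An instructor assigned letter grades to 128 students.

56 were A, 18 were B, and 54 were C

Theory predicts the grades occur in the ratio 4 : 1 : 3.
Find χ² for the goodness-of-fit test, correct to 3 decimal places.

2.000

Ratio total = 8. Expected counts: 128×4/8 = 64, 128×1/8 = 16, 128×3/8 = 48.
A: (56 − 64)²/64 = 64/64 = 1.0000
B: (18 − 16)²/16 = 4/16 = 0.2500
C: (54 − 48)²/48 = 36/48 = 0.7500
Sum = 2.000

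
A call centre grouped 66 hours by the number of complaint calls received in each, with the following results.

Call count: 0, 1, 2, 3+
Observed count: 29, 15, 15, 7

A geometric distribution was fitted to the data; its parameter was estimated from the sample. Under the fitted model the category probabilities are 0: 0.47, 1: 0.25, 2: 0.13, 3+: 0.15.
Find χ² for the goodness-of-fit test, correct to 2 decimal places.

5.92

Expected counts E_i = n·p_i: 66×0.47 = 31.02, 66×0.25 = 16.5, 66×0.13 = 8.58, 66×0.15 = 9.9.
0: (29 − 31.02)²/31.02 = 4.0804/31.02 = 0.132
1: (15 − 16.5)²/16.5 = 2.25/16.5 = 0.136
2: (15 − 8.58)²/8.58 = 41.2164/8.58 = 4.804
3+: (7 − 9.9)²/9.9 = 8.41/9.9 = 0.849
Sum = 5.92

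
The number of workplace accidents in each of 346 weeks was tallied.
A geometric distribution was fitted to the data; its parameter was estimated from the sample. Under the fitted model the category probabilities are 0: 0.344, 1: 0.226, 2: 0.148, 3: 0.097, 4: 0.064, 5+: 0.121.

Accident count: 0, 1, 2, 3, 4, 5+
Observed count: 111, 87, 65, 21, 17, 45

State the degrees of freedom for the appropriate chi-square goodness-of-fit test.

4

There are k = 6 categories and 1 parameter estimated from the data, so df = 6 − 1 − 1 = 4.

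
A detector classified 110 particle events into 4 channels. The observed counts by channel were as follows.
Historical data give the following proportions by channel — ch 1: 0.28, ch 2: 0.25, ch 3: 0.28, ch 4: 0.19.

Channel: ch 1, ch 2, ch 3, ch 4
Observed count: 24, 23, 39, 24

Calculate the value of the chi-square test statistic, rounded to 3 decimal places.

4.881

Expected counts E_i = n·p_i: 110×0.28 = 30.8, 110×0.25 = 27.5, 110×0.28 = 30.8, 110×0.19 = 20.9.
χ² = (24−30.8)²/30.8 + (23−27.5)²/27.5 + (39−30.8)²/30.8 + (24−20.9)²/20.9
   = 1.5013 + 0.7364 + 2.1831 + 0.4598
Sum = 4.881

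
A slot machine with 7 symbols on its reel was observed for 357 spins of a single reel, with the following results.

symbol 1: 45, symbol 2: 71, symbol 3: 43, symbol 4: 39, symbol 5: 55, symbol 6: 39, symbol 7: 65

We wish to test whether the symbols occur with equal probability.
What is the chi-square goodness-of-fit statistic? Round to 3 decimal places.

19.608

Under H₀ each category has probability 1/7, so each expected count is 357/7 = 51.
cat           O        E   (O−E)²/E
symbol 1     45       51     0.7059
symbol 2     71       51     7.8431
symbol 3     43       51     1.2549
symbol 4     39       51     2.8235
symbol 5     55       51     0.3137
symbol 6     39       51     2.8235
symbol 7     65       51     3.8431
Sum = 19.608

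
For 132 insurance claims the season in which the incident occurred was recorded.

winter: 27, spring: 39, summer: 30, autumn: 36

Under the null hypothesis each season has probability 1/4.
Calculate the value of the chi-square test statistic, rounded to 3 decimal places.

2.727

Expected count for each of the 4 categories: 132/4 = 33.
χ² = (27−33)²/33 + (39−33)²/33 + (30−33)²/33 + (36−33)²/33
   = 1.0909 + 1.0909 + 0.2727 + 0.2727
Sum = 2.727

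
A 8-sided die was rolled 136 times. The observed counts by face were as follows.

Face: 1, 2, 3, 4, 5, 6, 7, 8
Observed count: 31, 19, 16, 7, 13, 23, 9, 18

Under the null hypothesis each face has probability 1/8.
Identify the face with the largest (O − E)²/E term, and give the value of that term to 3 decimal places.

Expected count for each of the 8 categories: 136/8 = 17.
1: (31 − 17)²/17 = 196/17 = 11.5294
2: (19 − 17)²/17 = 4/17 = 0.2353
3: (16 − 17)²/17 = 1/17 = 0.0588
4: (7 − 17)²/17 = 100/17 = 5.8824
5: (13 − 17)²/17 = 16/17 = 0.9412
6: (23 − 17)²/17 = 36/17 = 2.1176
7: (9 − 17)²/17 = 64/17 = 3.7647
8: (18 − 17)²/17 = 1/17 = 0.0588
The largest term is for 1: 11.529.

1, 11.529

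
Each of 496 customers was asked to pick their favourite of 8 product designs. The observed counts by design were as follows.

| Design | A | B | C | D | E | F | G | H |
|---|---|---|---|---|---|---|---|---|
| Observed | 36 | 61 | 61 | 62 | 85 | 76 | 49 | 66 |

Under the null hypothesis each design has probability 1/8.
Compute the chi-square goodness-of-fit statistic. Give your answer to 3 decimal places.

25.613

Under H₀ each category has probability 1/8, so each expected count is 496/8 = 62.
A: (36 − 62)²/62 = 676/62 = 10.9032
B: (61 − 62)²/62 = 1/62 = 0.0161
C: (61 − 62)²/62 = 1/62 = 0.0161
D: (62 − 62)²/62 = 0/62 = 0.0000
E: (85 − 62)²/62 = 529/62 = 8.5323
F: (76 − 62)²/62 = 196/62 = 3.1613
G: (49 − 62)²/62 = 169/62 = 2.7258
H: (66 − 62)²/62 = 16/62 = 0.2581
Sum = 25.613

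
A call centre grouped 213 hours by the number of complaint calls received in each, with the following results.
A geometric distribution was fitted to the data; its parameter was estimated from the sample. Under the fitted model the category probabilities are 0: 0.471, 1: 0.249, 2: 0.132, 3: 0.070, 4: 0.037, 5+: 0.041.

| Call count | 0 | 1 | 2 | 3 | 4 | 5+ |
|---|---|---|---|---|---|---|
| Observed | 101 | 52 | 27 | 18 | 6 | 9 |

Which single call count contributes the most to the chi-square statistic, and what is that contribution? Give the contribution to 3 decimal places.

3, 0.640

Expected counts E_i = n·p_i: 213×0.471 = 100.323, 213×0.249 = 53.037, 213×0.132 = 28.116, 213×0.070 = 14.91, 213×0.037 = 7.881, 213×0.041 = 8.733.
cat         O        E   (O−E)²/E
0         101  100.323     0.0046
1          52   53.037     0.0203
2          27   28.116     0.0443
3          18    14.91     0.6404
4           6    7.881     0.4489
5+          9    8.733     0.0082
The largest term is for 3: 0.640.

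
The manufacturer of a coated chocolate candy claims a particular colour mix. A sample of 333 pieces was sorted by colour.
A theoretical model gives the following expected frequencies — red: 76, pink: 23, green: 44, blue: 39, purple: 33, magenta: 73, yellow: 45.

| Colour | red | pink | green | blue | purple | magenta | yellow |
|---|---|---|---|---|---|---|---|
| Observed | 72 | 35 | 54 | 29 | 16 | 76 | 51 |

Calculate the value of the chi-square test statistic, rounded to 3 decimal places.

red: (72 − 76)²/76 = 16/76 = 0.2105
pink: (35 − 23)²/23 = 144/23 = 6.2609
green: (54 − 44)²/44 = 100/44 = 2.2727
blue: (29 − 39)²/39 = 100/39 = 2.5641
purple: (16 − 33)²/33 = 289/33 = 8.7576
magenta: (76 − 73)²/73 = 9/73 = 0.1233
yellow: (51 − 45)²/45 = 36/45 = 0.8000
Sum = 20.989

20.989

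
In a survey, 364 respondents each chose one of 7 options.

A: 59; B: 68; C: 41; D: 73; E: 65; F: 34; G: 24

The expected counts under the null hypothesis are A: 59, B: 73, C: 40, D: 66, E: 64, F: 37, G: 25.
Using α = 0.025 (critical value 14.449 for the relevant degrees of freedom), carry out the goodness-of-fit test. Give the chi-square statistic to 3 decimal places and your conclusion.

cat         O        E   (O−E)²/E
A          59       59     0.0000
B          68       73     0.3425
C          41       40     0.0250
D          73       66     0.7424
E          65       64     0.0156
F          34       37     0.2432
G          24       25     0.0400
Sum = 1.409
df = 6. Since 1.409 < 14.449, we do not reject H₀.

1.409; do not reject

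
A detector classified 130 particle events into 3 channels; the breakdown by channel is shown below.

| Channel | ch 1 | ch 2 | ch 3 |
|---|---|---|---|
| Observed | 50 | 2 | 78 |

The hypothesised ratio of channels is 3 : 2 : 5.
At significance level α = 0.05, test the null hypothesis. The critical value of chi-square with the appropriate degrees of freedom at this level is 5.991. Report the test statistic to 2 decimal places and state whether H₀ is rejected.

27.86; reject

Ratio total = 10. Expected counts: 130×3/10 = 39, 130×2/10 = 26, 130×5/10 = 65.
ch 1: (50 − 39)²/39 = 121/39 = 3.103
ch 2: (2 − 26)²/26 = 576/26 = 22.154
ch 3: (78 − 65)²/65 = 169/65 = 2.600
Sum = 27.86
df = 2. Since 27.86 > 5.991, we reject H₀.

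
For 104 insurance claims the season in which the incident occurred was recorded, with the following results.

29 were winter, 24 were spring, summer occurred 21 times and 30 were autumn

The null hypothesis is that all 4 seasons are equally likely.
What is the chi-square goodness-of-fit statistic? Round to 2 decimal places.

Expected count for each of the 4 categories: 104/4 = 26.
winter: (29 − 26)²/26 = 9/26 = 0.346
spring: (24 − 26)²/26 = 4/26 = 0.154
summer: (21 − 26)²/26 = 25/26 = 0.962
autumn: (30 − 26)²/26 = 16/26 = 0.615
Sum = 2.08

2.08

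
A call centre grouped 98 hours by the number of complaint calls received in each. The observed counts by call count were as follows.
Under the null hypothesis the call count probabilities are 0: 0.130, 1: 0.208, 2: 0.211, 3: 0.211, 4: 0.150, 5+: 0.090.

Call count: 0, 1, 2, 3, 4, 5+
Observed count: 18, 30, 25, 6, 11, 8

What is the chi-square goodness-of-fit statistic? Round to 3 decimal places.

Expected counts E_i = n·p_i: 98×0.130 = 12.74, 98×0.208 = 20.384, 98×0.211 = 20.678, 98×0.211 = 20.678, 98×0.150 = 14.7, 98×0.090 = 8.82.
cat         O        E   (O−E)²/E
0          18    12.74     2.1717
1          30   20.384     4.5363
2          25   20.678     0.9034
3           6   20.678    10.4190
4          11     14.7     0.9313
5+          8     8.82     0.0762
Sum = 19.038

19.038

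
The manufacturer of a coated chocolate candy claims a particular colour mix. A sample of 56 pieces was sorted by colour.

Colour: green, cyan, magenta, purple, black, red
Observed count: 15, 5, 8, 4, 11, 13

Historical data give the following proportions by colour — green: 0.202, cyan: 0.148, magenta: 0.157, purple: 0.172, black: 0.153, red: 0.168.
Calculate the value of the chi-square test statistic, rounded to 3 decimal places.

7.933

Expected counts E_i = n·p_i: 56×0.202 = 11.312, 56×0.148 = 8.288, 56×0.157 = 8.792, 56×0.172 = 9.632, 56×0.153 = 8.568, 56×0.168 = 9.408.
cat          O        E   (O−E)²/E
green       15   11.312     1.2024
cyan         5    8.288     1.3044
magenta      8    8.792     0.0713
purple       4    9.632     3.2931
black       11    8.568     0.6903
red         13    9.408     1.3714
Sum = 7.933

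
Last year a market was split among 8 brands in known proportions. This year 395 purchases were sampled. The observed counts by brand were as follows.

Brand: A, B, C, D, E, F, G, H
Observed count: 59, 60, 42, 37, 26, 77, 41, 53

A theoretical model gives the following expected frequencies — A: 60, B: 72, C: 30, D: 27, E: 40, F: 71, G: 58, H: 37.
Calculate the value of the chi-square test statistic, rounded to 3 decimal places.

cat         O        E   (O−E)²/E
A          59       60     0.0167
B          60       72     2.0000
C          42       30     4.8000
D          37       27     3.7037
E          26       40     4.9000
F          77       71     0.5070
G          41       58     4.9828
H          53       37     6.9189
Sum = 27.829

27.829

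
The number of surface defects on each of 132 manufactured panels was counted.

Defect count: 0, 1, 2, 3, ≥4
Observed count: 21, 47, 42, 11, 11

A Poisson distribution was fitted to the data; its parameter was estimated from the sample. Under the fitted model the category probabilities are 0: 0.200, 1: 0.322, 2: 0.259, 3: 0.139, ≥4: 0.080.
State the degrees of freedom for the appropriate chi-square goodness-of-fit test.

There are k = 5 categories and 1 parameter estimated from the data, so df = 5 − 1 − 1 = 3.

3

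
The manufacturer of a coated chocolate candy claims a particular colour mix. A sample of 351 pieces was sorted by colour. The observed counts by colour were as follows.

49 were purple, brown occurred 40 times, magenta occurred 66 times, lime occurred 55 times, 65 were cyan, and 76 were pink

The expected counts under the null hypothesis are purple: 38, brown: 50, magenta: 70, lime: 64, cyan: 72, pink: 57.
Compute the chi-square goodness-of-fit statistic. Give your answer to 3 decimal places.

purple: (49 − 38)²/38 = 121/38 = 3.1842
brown: (40 − 50)²/50 = 100/50 = 2.0000
magenta: (66 − 70)²/70 = 16/70 = 0.2286
lime: (55 − 64)²/64 = 81/64 = 1.2656
cyan: (65 − 72)²/72 = 49/72 = 0.6806
pink: (76 − 57)²/57 = 361/57 = 6.3333
Sum = 13.692

13.692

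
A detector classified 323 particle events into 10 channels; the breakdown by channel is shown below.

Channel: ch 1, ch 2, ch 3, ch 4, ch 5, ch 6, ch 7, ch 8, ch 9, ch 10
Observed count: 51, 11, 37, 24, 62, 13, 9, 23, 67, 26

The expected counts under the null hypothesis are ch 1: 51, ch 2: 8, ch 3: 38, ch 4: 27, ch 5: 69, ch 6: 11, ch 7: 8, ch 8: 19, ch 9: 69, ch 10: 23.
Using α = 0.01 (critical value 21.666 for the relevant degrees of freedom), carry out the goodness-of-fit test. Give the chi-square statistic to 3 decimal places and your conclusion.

3.975; do not reject

χ² = (51−51)²/51 + (11−8)²/8 + (37−38)²/38 + (24−27)²/27 + (62−69)²/69 + (13−11)²/11 + (9−8)²/8 + (23−19)²/19 + (67−69)²/69 + (26−23)²/23
   = 0.0000 + 1.1250 + 0.0263 + 0.3333 + 0.7101 + 0.3636 + 0.1250 + 0.8421 + 0.0580 + 0.3913
Sum = 3.975
df = 9. Since 3.975 < 21.666, we do not reject H₀.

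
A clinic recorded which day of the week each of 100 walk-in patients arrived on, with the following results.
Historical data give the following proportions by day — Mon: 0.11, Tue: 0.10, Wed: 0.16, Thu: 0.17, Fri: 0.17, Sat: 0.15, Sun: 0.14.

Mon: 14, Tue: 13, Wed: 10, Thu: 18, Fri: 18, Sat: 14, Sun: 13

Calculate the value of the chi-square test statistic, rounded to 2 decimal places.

Expected counts E_i = n·p_i: 100×0.11 = 11, 100×0.10 = 10, 100×0.16 = 16, 100×0.17 = 17, 100×0.17 = 17, 100×0.15 = 15, 100×0.14 = 14.
Mon: (14 − 11)²/11 = 9/11 = 0.818
Tue: (13 − 10)²/10 = 9/10 = 0.900
Wed: (10 − 16)²/16 = 36/16 = 2.250
Thu: (18 − 17)²/17 = 1/17 = 0.059
Fri: (18 − 17)²/17 = 1/17 = 0.059
Sat: (14 − 15)²/15 = 1/15 = 0.067
Sun: (13 − 14)²/14 = 1/14 = 0.071
Sum = 4.22

4.22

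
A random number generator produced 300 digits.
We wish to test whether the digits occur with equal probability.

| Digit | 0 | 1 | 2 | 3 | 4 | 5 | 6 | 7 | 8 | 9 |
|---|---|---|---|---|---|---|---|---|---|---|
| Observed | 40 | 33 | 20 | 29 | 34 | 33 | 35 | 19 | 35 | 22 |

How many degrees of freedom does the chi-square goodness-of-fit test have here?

There are k = 10 categories and no parameters were estimated from the data, so df = 10 − 1 = 9.

9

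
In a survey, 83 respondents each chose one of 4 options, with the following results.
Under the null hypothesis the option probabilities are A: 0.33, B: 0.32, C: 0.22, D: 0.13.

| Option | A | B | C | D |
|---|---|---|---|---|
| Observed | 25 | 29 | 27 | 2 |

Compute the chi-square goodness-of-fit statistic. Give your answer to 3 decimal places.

Expected counts E_i = n·p_i: 83×0.33 = 27.39, 83×0.32 = 26.56, 83×0.22 = 18.26, 83×0.13 = 10.79.
χ² = (25−27.39)²/27.39 + (29−26.56)²/26.56 + (27−18.26)²/18.26 + (2−10.79)²/10.79
   = 0.2085 + 0.2242 + 4.1833 + 7.1607
Sum = 11.777

11.777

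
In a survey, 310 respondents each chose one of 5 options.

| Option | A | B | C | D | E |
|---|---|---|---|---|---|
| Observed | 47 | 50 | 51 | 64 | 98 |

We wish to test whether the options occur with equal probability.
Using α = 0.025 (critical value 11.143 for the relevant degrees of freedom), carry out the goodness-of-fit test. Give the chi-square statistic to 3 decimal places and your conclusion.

28.871; reject

Expected count for each of the 5 categories: 310/5 = 62.
A: (47 − 62)²/62 = 225/62 = 3.6290
B: (50 − 62)²/62 = 144/62 = 2.3226
C: (51 − 62)²/62 = 121/62 = 1.9516
D: (64 − 62)²/62 = 4/62 = 0.0645
E: (98 − 62)²/62 = 1296/62 = 20.9032
Sum = 28.871
df = 4. Since 28.871 > 11.143, we reject H₀.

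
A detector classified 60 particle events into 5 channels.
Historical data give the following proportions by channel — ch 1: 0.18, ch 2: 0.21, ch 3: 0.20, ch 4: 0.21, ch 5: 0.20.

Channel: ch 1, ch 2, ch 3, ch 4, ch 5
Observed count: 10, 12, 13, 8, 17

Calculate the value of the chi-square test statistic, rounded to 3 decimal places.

3.934

Expected counts E_i = n·p_i: 60×0.18 = 10.8, 60×0.21 = 12.6, 60×0.20 = 12, 60×0.21 = 12.6, 60×0.20 = 12.
χ² = (10−10.8)²/10.8 + (12−12.6)²/12.6 + (13−12)²/12 + (8−12.6)²/12.6 + (17−12)²/12
   = 0.0593 + 0.0286 + 0.0833 + 1.6794 + 2.0833
Sum = 3.934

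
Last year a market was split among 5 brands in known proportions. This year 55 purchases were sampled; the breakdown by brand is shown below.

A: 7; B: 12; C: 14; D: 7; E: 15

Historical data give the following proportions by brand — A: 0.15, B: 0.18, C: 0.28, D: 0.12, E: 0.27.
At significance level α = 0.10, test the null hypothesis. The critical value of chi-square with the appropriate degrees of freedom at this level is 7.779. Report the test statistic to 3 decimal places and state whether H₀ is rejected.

Expected counts E_i = n·p_i: 55×0.15 = 8.25, 55×0.18 = 9.9, 55×0.28 = 15.4, 55×0.12 = 6.6, 55×0.27 = 14.85.
A: (7 − 8.25)²/8.25 = 1.5625/8.25 = 0.1894
B: (12 − 9.9)²/9.9 = 4.41/9.9 = 0.4455
C: (14 − 15.4)²/15.4 = 1.96/15.4 = 0.1273
D: (7 − 6.6)²/6.6 = 0.16/6.6 = 0.0242
E: (15 − 14.85)²/14.85 = 0.0225/14.85 = 0.0015
Sum = 0.788
df = 4. Since 0.788 < 7.779, we do not reject H₀.

0.788; do not reject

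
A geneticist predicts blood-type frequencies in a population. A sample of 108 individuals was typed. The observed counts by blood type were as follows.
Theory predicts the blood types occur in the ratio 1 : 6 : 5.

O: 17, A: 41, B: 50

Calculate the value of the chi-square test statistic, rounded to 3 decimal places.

Ratio total = 12. Expected counts: 108×1/12 = 9, 108×6/12 = 54, 108×5/12 = 45.
χ² = (17−9)²/9 + (41−54)²/54 + (50−45)²/45
   = 7.1111 + 3.1296 + 0.5556
Sum = 10.796

10.796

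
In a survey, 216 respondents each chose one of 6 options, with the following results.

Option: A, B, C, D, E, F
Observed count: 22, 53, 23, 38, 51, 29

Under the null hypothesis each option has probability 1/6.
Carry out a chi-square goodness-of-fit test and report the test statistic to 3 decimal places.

25.889

Expected count for each of the 6 categories: 216/6 = 36.
cat         O        E   (O−E)²/E
A          22       36     5.4444
B          53       36     8.0278
C          23       36     4.6944
D          38       36     0.1111
E          51       36     6.2500
F          29       36     1.3611
Sum = 25.889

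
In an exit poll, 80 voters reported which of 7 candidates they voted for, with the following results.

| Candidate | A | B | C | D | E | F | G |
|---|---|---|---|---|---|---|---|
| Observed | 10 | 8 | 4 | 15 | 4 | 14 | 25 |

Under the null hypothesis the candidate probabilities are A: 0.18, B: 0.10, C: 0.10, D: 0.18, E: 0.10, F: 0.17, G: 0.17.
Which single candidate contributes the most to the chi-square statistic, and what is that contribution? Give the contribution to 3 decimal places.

Expected counts E_i = n·p_i: 80×0.18 = 14.4, 80×0.10 = 8, 80×0.10 = 8, 80×0.18 = 14.4, 80×0.10 = 8, 80×0.17 = 13.6, 80×0.17 = 13.6.
χ² = (10−14.4)²/14.4 + (8−8)²/8 + (4−8)²/8 + (15−14.4)²/14.4 + (4−8)²/8 + (14−13.6)²/13.6 + (25−13.6)²/13.6
   = 1.3444 + 0.0000 + 2.0000 + 0.0250 + 2.0000 + 0.0118 + 9.5559
The largest term is for G: 9.556.

G, 9.556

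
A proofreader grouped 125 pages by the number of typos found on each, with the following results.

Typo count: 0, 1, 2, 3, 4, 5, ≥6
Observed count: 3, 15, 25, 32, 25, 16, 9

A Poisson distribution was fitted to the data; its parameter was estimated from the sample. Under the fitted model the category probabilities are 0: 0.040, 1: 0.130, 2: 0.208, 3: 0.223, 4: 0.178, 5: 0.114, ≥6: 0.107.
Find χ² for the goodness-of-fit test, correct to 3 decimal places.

3.531

Expected counts E_i = n·p_i: 125×0.040 = 5, 125×0.130 = 16.25, 125×0.208 = 26, 125×0.223 = 27.875, 125×0.178 = 22.25, 125×0.114 = 14.25, 125×0.107 = 13.375.
cat         O        E   (O−E)²/E
0           3        5     0.8000
1          15    16.25     0.0962
2          25       26     0.0385
3          32   27.875     0.6104
4          25    22.25     0.3399
5          16    14.25     0.2149
≥6          9   13.375     1.4311
Sum = 3.531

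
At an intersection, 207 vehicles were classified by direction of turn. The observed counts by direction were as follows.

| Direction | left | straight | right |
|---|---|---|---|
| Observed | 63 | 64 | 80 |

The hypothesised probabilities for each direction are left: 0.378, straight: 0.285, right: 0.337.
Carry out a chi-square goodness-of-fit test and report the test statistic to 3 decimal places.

Expected counts E_i = n·p_i: 207×0.378 = 78.246, 207×0.285 = 58.995, 207×0.337 = 69.759.
left: (63 − 78.246)²/78.246 = 232.440516/78.246 = 2.9706
straight: (64 − 58.995)²/58.995 = 25.050025/58.995 = 0.4246
right: (80 − 69.759)²/69.759 = 104.878081/69.759 = 1.5034
Sum = 4.899

4.899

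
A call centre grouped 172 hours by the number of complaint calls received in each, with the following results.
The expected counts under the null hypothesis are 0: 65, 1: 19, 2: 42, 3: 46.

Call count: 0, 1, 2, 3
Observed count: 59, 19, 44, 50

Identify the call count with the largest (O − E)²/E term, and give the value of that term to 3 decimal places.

0, 0.554

χ² = (59−65)²/65 + (19−19)²/19 + (44−42)²/42 + (50−46)²/46
   = 0.5538 + 0.0000 + 0.0952 + 0.3478
The largest term is for 0: 0.554.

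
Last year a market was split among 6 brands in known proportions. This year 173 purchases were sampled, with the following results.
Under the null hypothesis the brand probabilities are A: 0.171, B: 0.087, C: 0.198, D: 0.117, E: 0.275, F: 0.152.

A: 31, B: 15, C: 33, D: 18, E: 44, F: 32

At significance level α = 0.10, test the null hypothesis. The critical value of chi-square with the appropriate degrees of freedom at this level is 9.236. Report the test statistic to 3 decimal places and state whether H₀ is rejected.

Expected counts E_i = n·p_i: 173×0.171 = 29.583, 173×0.087 = 15.051, 173×0.198 = 34.254, 173×0.117 = 20.241, 173×0.275 = 47.575, 173×0.152 = 26.296.
A: (31 − 29.583)²/29.583 = 2.007889/29.583 = 0.0679
B: (15 − 15.051)²/15.051 = 0.002601/15.051 = 0.0002
C: (33 − 34.254)²/34.254 = 1.572516/34.254 = 0.0459
D: (18 − 20.241)²/20.241 = 5.022081/20.241 = 0.2481
E: (44 − 47.575)²/47.575 = 12.780625/47.575 = 0.2686
F: (32 − 26.296)²/26.296 = 32.535616/26.296 = 1.2373
Sum = 1.868
df = 5. Since 1.868 < 9.236, we do not reject H₀.

1.868; do not reject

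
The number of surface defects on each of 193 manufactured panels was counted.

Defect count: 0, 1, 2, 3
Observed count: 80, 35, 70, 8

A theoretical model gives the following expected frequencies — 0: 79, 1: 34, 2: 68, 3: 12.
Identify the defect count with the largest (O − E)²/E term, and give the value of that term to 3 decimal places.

χ² = (80−79)²/79 + (35−34)²/34 + (70−68)²/68 + (8−12)²/12
   = 0.0127 + 0.0294 + 0.0588 + 1.3333
The largest term is for 3: 1.333.

3, 1.333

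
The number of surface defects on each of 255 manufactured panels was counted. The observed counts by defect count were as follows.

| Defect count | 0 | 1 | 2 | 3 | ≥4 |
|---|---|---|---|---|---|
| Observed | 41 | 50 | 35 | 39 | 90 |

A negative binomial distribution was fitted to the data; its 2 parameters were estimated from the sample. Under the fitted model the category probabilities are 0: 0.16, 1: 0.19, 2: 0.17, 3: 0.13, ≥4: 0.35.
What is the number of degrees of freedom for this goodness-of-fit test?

2

There are k = 5 categories and 2 parameters estimated from the data, so df = 5 − 1 − 2 = 2.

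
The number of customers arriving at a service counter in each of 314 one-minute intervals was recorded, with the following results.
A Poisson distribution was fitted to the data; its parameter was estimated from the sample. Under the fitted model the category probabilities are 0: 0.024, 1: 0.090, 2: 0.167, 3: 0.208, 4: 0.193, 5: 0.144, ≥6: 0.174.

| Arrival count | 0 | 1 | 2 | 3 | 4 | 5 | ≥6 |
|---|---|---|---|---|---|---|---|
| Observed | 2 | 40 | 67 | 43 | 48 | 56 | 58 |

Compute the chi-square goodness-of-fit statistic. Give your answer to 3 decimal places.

Expected counts E_i = n·p_i: 314×0.024 = 7.536, 314×0.090 = 28.26, 314×0.167 = 52.438, 314×0.208 = 65.312, 314×0.193 = 60.602, 314×0.144 = 45.216, 314×0.174 = 54.636.
χ² = (2−7.536)²/7.536 + (40−28.26)²/28.26 + (67−52.438)²/52.438 + (43−65.312)²/65.312 + (48−60.602)²/60.602 + (56−45.216)²/45.216 + (58−54.636)²/54.636
   = 4.0668 + 4.8771 + 4.0439 + 7.6223 + 2.6205 + 2.5720 + 0.2071
Sum = 26.010

26.010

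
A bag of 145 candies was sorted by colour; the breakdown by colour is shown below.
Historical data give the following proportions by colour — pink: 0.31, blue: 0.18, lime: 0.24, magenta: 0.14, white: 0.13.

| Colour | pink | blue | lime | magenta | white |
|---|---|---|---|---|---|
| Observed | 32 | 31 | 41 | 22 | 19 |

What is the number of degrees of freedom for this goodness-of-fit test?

4

There are k = 5 categories and no parameters were estimated from the data, so df = 5 − 1 = 4.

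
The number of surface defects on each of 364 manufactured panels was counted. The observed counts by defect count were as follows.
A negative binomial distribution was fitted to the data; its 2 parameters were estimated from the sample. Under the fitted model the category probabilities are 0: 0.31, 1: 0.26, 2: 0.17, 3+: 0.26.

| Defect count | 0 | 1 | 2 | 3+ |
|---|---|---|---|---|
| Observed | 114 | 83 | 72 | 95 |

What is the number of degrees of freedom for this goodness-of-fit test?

1

There are k = 4 categories and 2 parameters estimated from the data, so df = 4 − 1 − 2 = 1.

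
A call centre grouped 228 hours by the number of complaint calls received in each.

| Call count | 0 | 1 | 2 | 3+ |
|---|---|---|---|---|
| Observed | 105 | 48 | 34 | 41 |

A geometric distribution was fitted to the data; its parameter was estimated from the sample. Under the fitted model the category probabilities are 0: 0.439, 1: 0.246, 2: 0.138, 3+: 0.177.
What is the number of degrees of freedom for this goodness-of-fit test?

2

There are k = 4 categories and 1 parameter estimated from the data, so df = 4 − 1 − 1 = 2.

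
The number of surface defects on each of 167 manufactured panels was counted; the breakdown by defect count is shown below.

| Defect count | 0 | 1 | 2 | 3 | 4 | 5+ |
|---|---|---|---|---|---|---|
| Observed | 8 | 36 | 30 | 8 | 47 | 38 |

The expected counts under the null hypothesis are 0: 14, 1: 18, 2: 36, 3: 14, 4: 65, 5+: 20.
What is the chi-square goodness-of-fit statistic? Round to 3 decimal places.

cat         O        E   (O−E)²/E
0           8       14     2.5714
1          36       18    18.0000
2          30       36     1.0000
3           8       14     2.5714
4          47       65     4.9846
5+         38       20    16.2000
Sum = 45.327

45.327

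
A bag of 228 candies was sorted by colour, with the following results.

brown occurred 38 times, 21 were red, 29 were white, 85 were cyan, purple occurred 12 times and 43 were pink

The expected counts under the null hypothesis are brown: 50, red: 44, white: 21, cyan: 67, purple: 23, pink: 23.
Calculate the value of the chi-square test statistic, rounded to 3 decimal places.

brown: (38 − 50)²/50 = 144/50 = 2.8800
red: (21 − 44)²/44 = 529/44 = 12.0227
white: (29 − 21)²/21 = 64/21 = 3.0476
cyan: (85 − 67)²/67 = 324/67 = 4.8358
purple: (12 − 23)²/23 = 121/23 = 5.2609
pink: (43 − 23)²/23 = 400/23 = 17.3913
Sum = 45.438

45.438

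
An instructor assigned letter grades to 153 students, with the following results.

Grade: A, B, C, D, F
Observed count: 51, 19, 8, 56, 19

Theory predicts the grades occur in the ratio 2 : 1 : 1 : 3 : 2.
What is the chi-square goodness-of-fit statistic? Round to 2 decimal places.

20.61

Ratio total = 9. Expected counts: 153×2/9 = 34, 153×1/9 = 17, 153×1/9 = 17, 153×3/9 = 51, 153×2/9 = 34.
cat         O        E   (O−E)²/E
A          51       34      8.500
B          19       17      0.235
C           8       17      4.765
D          56       51      0.490
F          19       34      6.618
Sum = 20.61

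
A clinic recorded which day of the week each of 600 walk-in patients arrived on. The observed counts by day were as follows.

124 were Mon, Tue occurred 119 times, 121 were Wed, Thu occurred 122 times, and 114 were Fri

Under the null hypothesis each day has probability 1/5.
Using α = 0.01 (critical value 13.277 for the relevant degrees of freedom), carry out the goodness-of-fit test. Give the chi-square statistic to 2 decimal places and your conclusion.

Under H₀ each category has probability 1/5, so each expected count is 600/5 = 120.
χ² = (124−120)²/120 + (119−120)²/120 + (121−120)²/120 + (122−120)²/120 + (114−120)²/120
   = 0.133 + 0.008 + 0.008 + 0.033 + 0.300
Sum = 0.48
df = 4. Since 0.48 < 13.277, we do not reject H₀.

0.48; do not reject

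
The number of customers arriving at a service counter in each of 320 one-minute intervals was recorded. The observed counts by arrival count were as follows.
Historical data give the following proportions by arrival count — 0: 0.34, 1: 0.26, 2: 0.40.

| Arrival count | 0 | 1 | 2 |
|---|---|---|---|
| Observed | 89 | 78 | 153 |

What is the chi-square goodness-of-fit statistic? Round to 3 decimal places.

8.811

Expected counts E_i = n·p_i: 320×0.34 = 108.8, 320×0.26 = 83.2, 320×0.40 = 128.
0: (89 − 108.8)²/108.8 = 392.04/108.8 = 3.6033
1: (78 − 83.2)²/83.2 = 27.04/83.2 = 0.3250
2: (153 − 128)²/128 = 625/128 = 4.8828
Sum = 8.811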